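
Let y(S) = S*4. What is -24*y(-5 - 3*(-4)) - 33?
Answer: -705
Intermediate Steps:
y(S) = 4*S
-24*y(-5 - 3*(-4)) - 33 = -96*(-5 - 3*(-4)) - 33 = -96*(-5 + 12) - 33 = -96*7 - 33 = -24*28 - 33 = -672 - 33 = -705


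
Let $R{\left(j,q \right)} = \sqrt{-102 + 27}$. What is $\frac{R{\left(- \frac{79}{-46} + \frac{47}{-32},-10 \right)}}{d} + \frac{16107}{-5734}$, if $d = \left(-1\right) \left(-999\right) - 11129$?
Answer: $- \frac{16107}{5734} - \frac{i \sqrt{3}}{2026} \approx -2.809 - 0.00085491 i$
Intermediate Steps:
$d = -10130$ ($d = 999 - 11129 = -10130$)
$R{\left(j,q \right)} = 5 i \sqrt{3}$ ($R{\left(j,q \right)} = \sqrt{-75} = 5 i \sqrt{3}$)
$\frac{R{\left(- \frac{79}{-46} + \frac{47}{-32},-10 \right)}}{d} + \frac{16107}{-5734} = \frac{5 i \sqrt{3}}{-10130} + \frac{16107}{-5734} = 5 i \sqrt{3} \left(- \frac{1}{10130}\right) + 16107 \left(- \frac{1}{5734}\right) = - \frac{i \sqrt{3}}{2026} - \frac{16107}{5734} = - \frac{16107}{5734} - \frac{i \sqrt{3}}{2026}$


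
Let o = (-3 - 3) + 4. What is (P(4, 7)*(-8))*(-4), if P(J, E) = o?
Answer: -64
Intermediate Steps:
o = -2 (o = -6 + 4 = -2)
P(J, E) = -2
(P(4, 7)*(-8))*(-4) = -2*(-8)*(-4) = 16*(-4) = -64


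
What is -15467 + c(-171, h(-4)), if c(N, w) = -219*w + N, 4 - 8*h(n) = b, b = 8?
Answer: -31057/2 ≈ -15529.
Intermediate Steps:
h(n) = -1/2 (h(n) = 1/2 - 1/8*8 = 1/2 - 1 = -1/2)
c(N, w) = N - 219*w
-15467 + c(-171, h(-4)) = -15467 + (-171 - 219*(-1/2)) = -15467 + (-171 + 219/2) = -15467 - 123/2 = -31057/2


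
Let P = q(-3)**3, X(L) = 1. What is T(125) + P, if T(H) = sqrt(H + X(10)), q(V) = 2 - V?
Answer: 125 + 3*sqrt(14) ≈ 136.23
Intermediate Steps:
T(H) = sqrt(1 + H) (T(H) = sqrt(H + 1) = sqrt(1 + H))
P = 125 (P = (2 - 1*(-3))**3 = (2 + 3)**3 = 5**3 = 125)
T(125) + P = sqrt(1 + 125) + 125 = sqrt(126) + 125 = 3*sqrt(14) + 125 = 125 + 3*sqrt(14)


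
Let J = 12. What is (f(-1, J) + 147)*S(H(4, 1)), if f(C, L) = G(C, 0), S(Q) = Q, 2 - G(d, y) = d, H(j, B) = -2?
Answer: -300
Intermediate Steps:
G(d, y) = 2 - d
f(C, L) = 2 - C
(f(-1, J) + 147)*S(H(4, 1)) = ((2 - 1*(-1)) + 147)*(-2) = ((2 + 1) + 147)*(-2) = (3 + 147)*(-2) = 150*(-2) = -300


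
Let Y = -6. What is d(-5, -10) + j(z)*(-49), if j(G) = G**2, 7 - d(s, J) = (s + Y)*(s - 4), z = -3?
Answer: -533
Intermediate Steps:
d(s, J) = 7 - (-6 + s)*(-4 + s) (d(s, J) = 7 - (s - 6)*(s - 4) = 7 - (-6 + s)*(-4 + s))
d(-5, -10) + j(z)*(-49) = (-17 - 1*(-5)**2 + 10*(-5)) + (-3)**2*(-49) = (-17 - 1*25 - 50) + 9*(-49) = (-17 - 25 - 50) - 441 = -92 - 441 = -533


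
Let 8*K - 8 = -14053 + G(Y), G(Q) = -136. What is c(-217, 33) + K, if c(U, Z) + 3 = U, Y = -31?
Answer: -15941/8 ≈ -1992.6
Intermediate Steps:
c(U, Z) = -3 + U
K = -14181/8 (K = 1 + (-14053 - 136)/8 = 1 + (⅛)*(-14189) = 1 - 14189/8 = -14181/8 ≈ -1772.6)
c(-217, 33) + K = (-3 - 217) - 14181/8 = -220 - 14181/8 = -15941/8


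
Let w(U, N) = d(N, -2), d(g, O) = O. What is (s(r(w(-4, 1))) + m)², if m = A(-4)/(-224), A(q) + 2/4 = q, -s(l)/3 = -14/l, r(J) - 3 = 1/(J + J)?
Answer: 5679581769/24285184 ≈ 233.87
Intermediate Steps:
w(U, N) = -2
r(J) = 3 + 1/(2*J) (r(J) = 3 + 1/(J + J) = 3 + 1/(2*J))
s(l) = 42/l (s(l) = -(-42)/l = 42/l)
A(q) = -½ + q
m = 9/448 (m = (-½ - 4)/(-224) = -9/2*(-1/224) = 9/448 ≈ 0.020089)
(s(r(w(-4, 1))) + m)² = (42/(3 + (½)/(-2)) + 9/448)² = (42/(3 + (½)*(-½)) + 9/448)² = (42/(3 - ¼) + 9/448)² = (42/(11/4) + 9/448)² = (42*(4/11) + 9/448)² = (168/11 + 9/448)² = (75363/4928)² = 5679581769/24285184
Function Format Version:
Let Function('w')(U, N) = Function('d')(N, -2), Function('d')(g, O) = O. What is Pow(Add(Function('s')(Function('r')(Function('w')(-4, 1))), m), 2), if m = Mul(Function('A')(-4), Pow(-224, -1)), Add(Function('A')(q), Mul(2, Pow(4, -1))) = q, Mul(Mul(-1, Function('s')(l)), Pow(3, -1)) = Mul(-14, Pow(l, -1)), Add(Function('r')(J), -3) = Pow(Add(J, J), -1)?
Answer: Rational(5679581769, 24285184) ≈ 233.87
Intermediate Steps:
Function('w')(U, N) = -2
Function('r')(J) = Add(3, Mul(Rational(1, 2), Pow(J, -1))) (Function('r')(J) = Add(3, Pow(Add(J, J), -1)) = Add(3, Pow(Mul(2, J), -1)) = Add(3, Mul(Rational(1, 2), Pow(J, -1))))
Function('s')(l) = Mul(42, Pow(l, -1)) (Function('s')(l) = Mul(-3, Mul(-14, Pow(l, -1))) = Mul(42, Pow(l, -1)))
Function('A')(q) = Add(Rational(-1, 2), q)
m = Rational(9, 448) (m = Mul(Add(Rational(-1, 2), -4), Pow(-224, -1)) = Mul(Rational(-9, 2), Rational(-1, 224)) = Rational(9, 448) ≈ 0.020089)
Pow(Add(Function('s')(Function('r')(Function('w')(-4, 1))), m), 2) = Pow(Add(Mul(42, Pow(Add(3, Mul(Rational(1, 2), Pow(-2, -1))), -1)), Rational(9, 448)), 2) = Pow(Add(Mul(42, Pow(Add(3, Mul(Rational(1, 2), Rational(-1, 2))), -1)), Rational(9, 448)), 2) = Pow(Add(Mul(42, Pow(Add(3, Rational(-1, 4)), -1)), Rational(9, 448)), 2) = Pow(Add(Mul(42, Pow(Rational(11, 4), -1)), Rational(9, 448)), 2) = Pow(Add(Mul(42, Rational(4, 11)), Rational(9, 448)), 2) = Pow(Add(Rational(168, 11), Rational(9, 448)), 2) = Pow(Rational(75363, 4928), 2) = Rational(5679581769, 24285184)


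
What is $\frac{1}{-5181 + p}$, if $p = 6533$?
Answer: $\frac{1}{1352} \approx 0.00073965$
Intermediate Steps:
$\frac{1}{-5181 + p} = \frac{1}{-5181 + 6533} = \frac{1}{1352}$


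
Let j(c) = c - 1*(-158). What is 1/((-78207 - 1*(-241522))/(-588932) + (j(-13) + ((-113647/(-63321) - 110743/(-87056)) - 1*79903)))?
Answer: -811617933675408/64730759098785663869 ≈ -1.2538e-5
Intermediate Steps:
j(c) = 158 + c (j(c) = c + 158 = 158 + c)
1/((-78207 - 1*(-241522))/(-588932) + (j(-13) + ((-113647/(-63321) - 110743/(-87056)) - 1*79903))) = 1/((-78207 - 1*(-241522))/(-588932) + ((158 - 13) + ((-113647/(-63321) - 110743/(-87056)) - 1*79903))) = 1/((-78207 + 241522)*(-1/588932) + (145 + ((-113647*(-1/63321) - 110743*(-1/87056)) - 79903))) = 1/(163315*(-1/588932) + (145 + ((113647/63321 + 110743/87056) - 79903))) = 1/(-163315/588932 + (145 + (16906010735/5512472976 - 79903))) = 1/(-163315/588932 + (145 - 440446222190593/5512472976)) = 1/(-163315/588932 - 439646913609073/5512472976) = 1/(-64730759098785663869/811617933675408) = -811617933675408/64730759098785663869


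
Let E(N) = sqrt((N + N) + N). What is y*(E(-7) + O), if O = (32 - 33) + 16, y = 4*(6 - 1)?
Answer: 300 + 20*I*sqrt(21) ≈ 300.0 + 91.651*I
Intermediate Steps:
y = 20 (y = 4*5 = 20)
E(N) = sqrt(3)*sqrt(N) (E(N) = sqrt(2*N + N) = sqrt(3*N) = sqrt(3)*sqrt(N))
O = 15 (O = -1 + 16 = 15)
y*(E(-7) + O) = 20*(sqrt(3)*sqrt(-7) + 15) = 20*(sqrt(3)*(I*sqrt(7)) + 15) = 20*(I*sqrt(21) + 15) = 20*(15 + I*sqrt(21)) = 300 + 20*I*sqrt(21)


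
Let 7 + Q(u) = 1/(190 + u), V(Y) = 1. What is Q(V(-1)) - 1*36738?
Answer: -7018294/191 ≈ -36745.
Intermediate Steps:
Q(u) = -7 + 1/(190 + u)
Q(V(-1)) - 1*36738 = (-1329 - 7*1)/(190 + 1) - 1*36738 = (-1329 - 7)/191 - 36738 = (1/191)*(-1336) - 36738 = -1336/191 - 36738 = -7018294/191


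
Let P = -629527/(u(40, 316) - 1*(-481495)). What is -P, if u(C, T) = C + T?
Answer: 629527/481851 ≈ 1.3065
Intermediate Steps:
P = -629527/481851 (P = -629527/((40 + 316) - 1*(-481495)) = -629527/(356 + 481495) = -629527/481851 ≈ -1.3065)
-P = -1*(-629527/481851) = 629527/481851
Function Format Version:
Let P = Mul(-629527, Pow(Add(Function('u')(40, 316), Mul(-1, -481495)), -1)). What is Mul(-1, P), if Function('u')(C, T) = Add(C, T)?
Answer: Rational(629527, 481851) ≈ 1.3065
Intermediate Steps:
P = Rational(-629527, 481851) (P = Mul(-629527, Pow(Add(Add(40, 316), Mul(-1, -481495)), -1)) = Mul(-629527, Pow(Add(356, 481495), -1)) = Mul(-629527, Pow(481851, -1)) = Mul(-629527, Rational(1, 481851)) = Rational(-629527, 481851) ≈ -1.3065)
Mul(-1, P) = Mul(-1, Rational(-629527, 481851)) = Rational(629527, 481851)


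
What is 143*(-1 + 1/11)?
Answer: -130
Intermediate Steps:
143*(-1 + 1/11) = 143*(-10/11) = -130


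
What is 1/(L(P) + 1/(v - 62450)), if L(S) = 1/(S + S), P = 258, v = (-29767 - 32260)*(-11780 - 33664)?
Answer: 727222674804/1409346527 ≈ 516.00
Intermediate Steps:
v = 2818754988 (v = -62027*(-45444) = 2818754988)
L(S) = 1/(2*S)
1/(L(P) + 1/(v - 62450)) = 1/((½)/258 + 1/(2818754988 - 62450)) = 1/((½)*(1/258) + 1/2818692538) = 1/(1/516 + 1/2818692538) = 1/(1409346527/727222674804) = 727222674804/1409346527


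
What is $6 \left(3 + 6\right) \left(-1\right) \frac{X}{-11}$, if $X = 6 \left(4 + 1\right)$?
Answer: $\frac{1620}{11} \approx 147.27$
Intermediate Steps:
$X = 30$ ($X = 6 \cdot 5 = 30$)
$6 \left(3 + 6\right) \left(-1\right) \frac{X}{-11} = 6 \left(3 + 6\right) \left(-1\right) \frac{30}{-11} = 6 \cdot 9 \left(-1\right) 30 \left(- \frac{1}{11}\right) = 54 \left(-1\right) \left(- \frac{30}{11}\right) = \left(-54\right) \left(- \frac{30}{11}\right) = \frac{1620}{11}$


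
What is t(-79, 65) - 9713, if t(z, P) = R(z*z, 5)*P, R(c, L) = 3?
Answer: -9518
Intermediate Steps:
t(z, P) = 3*P
t(-79, 65) - 9713 = 3*65 - 9713 = 195 - 9713 = -9518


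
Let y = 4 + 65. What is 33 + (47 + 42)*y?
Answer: 6174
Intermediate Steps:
y = 69
33 + (47 + 42)*y = 33 + (47 + 42)*69 = 33 + 89*69 = 33 + 6141 = 6174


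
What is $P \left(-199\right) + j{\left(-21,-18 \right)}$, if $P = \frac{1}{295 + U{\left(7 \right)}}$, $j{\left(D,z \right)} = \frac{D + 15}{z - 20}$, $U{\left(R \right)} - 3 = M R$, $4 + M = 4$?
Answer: $- \frac{2887}{5662} \approx -0.50989$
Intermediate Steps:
$M = 0$ ($M = -4 + 4 = 0$)
$U{\left(R \right)} = 3$ ($U{\left(R \right)} = 3 + 0 R = 3 + 0 = 3$)
$j{\left(D,z \right)} = \frac{15 + D}{-20 + z}$
$P = \frac{1}{298}$ ($P = \frac{1}{295 + 3} = \frac{1}{298} \approx 0.0033557$)
$P \left(-199\right) + j{\left(-21,-18 \right)} = \frac{1}{298} \left(-199\right) + \frac{15 - 21}{-20 - 18} = - \frac{199}{298} + \frac{1}{-38} \left(-6\right) = - \frac{199}{298} - - \frac{3}{19} = - \frac{199}{298} + \frac{3}{19} = - \frac{2887}{5662}$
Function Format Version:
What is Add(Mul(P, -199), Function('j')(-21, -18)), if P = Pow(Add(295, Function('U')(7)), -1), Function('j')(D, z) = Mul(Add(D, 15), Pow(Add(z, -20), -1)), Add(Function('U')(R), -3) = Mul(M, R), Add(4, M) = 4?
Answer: Rational(-2887, 5662) ≈ -0.50989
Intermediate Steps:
M = 0 (M = Add(-4, 4) = 0)
Function('U')(R) = 3 (Function('U')(R) = Add(3, Mul(0, R)) = Add(3, 0) = 3)
Function('j')(D, z) = Mul(Pow(Add(-20, z), -1), Add(15, D)) (Function('j')(D, z) = Mul(Add(15, D), Pow(Add(-20, z), -1)) = Mul(Pow(Add(-20, z), -1), Add(15, D)))
P = Rational(1, 298) (P = Pow(Add(295, 3), -1) = Pow(298, -1) = Rational(1, 298) ≈ 0.0033557)
Add(Mul(P, -199), Function('j')(-21, -18)) = Add(Mul(Rational(1, 298), -199), Mul(Pow(Add(-20, -18), -1), Add(15, -21))) = Add(Rational(-199, 298), Mul(Pow(-38, -1), -6)) = Add(Rational(-199, 298), Mul(Rational(-1, 38), -6)) = Add(Rational(-199, 298), Rational(3, 19)) = Rational(-2887, 5662)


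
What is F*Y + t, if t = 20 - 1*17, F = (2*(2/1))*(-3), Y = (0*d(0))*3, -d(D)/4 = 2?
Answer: 3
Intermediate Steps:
d(D) = -8 (d(D) = -4*2 = -8)
Y = 0 (Y = (0*(-8))*3 = 0*3 = 0)
F = -12 (F = (2*(2*1))*(-3) = (2*2)*(-3) = 4*(-3) = -12)
t = 3 (t = 20 - 17 = 3)
F*Y + t = -12*0 + 3 = 0 + 3 = 3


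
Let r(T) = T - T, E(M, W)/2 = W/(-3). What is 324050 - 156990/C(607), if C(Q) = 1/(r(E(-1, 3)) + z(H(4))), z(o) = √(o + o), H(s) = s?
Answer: 324050 - 313980*√2 ≈ -1.1998e+5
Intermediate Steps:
E(M, W) = -2*W/3 (E(M, W) = 2*(W/(-3)) = 2*(W*(-⅓)) = 2*(-W/3) = -2*W/3)
r(T) = 0
z(o) = √2*√o (z(o) = √(2*o) = √2*√o)
C(Q) = √2/4 (C(Q) = 1/(0 + √2*√4) = 1/(0 + √2*2) = 1/(0 + 2*√2) = 1/(2*√2) = √2/4)
324050 - 156990/C(607) = 324050 - 156990/(√2/4) = 324050 - 156990*2*√2 = 324050 - 313980*√2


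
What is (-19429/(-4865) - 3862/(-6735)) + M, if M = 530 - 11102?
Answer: -69250026071/6553155 ≈ -10567.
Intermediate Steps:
M = -10572
(-19429/(-4865) - 3862/(-6735)) + M = (-19429/(-4865) - 3862/(-6735)) - 10572 = (-19429*(-1/4865) - 3862*(-1/6735)) - 10572 = (19429/4865 + 3862/6735) - 10572 = 29928589/6553155 - 10572 = -69250026071/6553155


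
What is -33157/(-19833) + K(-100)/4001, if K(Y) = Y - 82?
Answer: 129051551/79351833 ≈ 1.6263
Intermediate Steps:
K(Y) = -82 + Y
-33157/(-19833) + K(-100)/4001 = -33157/(-19833) + (-82 - 100)/4001 = -33157*(-1/19833) - 182*1/4001 = 33157/19833 - 182/4001 = 129051551/79351833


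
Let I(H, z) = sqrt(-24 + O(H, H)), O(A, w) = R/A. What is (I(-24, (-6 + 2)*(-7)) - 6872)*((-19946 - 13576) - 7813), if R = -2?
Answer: 284054120 - 41335*I*sqrt(861)/6 ≈ 2.8405e+8 - 2.0215e+5*I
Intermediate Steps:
O(A, w) = -2/A
I(H, z) = sqrt(-24 - 2/H)
(I(-24, (-6 + 2)*(-7)) - 6872)*((-19946 - 13576) - 7813) = (sqrt(-24 - 2/(-24)) - 6872)*((-19946 - 13576) - 7813) = (sqrt(-24 - 2*(-1/24)) - 6872)*(-33522 - 7813) = (sqrt(-24 + 1/12) - 6872)*(-41335) = (sqrt(-287/12) - 6872)*(-41335) = (I*sqrt(861)/6 - 6872)*(-41335) = (-6872 + I*sqrt(861)/6)*(-41335) = 284054120 - 41335*I*sqrt(861)/6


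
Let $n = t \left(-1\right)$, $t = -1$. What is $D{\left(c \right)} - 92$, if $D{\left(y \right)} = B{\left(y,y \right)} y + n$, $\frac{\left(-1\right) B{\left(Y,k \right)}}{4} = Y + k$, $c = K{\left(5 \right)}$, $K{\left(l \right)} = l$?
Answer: $-291$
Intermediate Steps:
$c = 5$
$n = 1$ ($n = \left(-1\right) \left(-1\right) = 1$)
$B{\left(Y,k \right)} = - 4 Y - 4 k$ ($B{\left(Y,k \right)} = - 4 \left(Y + k\right) = - 4 Y - 4 k$)
$D{\left(y \right)} = 1 - 8 y^{2}$ ($D{\left(y \right)} = \left(- 4 y - 4 y\right) y + 1 = - 8 y y + 1 = - 8 y^{2} + 1 = 1 - 8 y^{2}$)
$D{\left(c \right)} - 92 = \left(1 - 8 \cdot 5^{2}\right) - 92 = \left(1 - 200\right) - 92 = -199 - 92 = -291$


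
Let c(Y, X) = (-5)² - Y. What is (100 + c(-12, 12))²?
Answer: 18769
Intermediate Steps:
c(Y, X) = 25 - Y
(100 + c(-12, 12))² = (100 + (25 - 1*(-12)))² = (100 + (25 + 12))² = (100 + 37)² = 137² = 18769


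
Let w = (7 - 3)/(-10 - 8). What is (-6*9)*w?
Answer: 12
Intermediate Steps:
w = -2/9 (w = 4/(-18) = 4*(-1/18) = -2/9 ≈ -0.22222)
(-6*9)*w = -6*9*(-2/9) = -54*(-2/9) = 12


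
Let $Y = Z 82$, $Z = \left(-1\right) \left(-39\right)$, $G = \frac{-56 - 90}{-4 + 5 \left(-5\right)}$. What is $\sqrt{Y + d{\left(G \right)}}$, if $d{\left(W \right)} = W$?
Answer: $\frac{2 \sqrt{673438}}{29} \approx 56.595$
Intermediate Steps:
$G = \frac{146}{29}$ ($G = - \frac{146}{-4 - 25} = - \frac{146}{-29} = \left(-146\right) \left(- \frac{1}{29}\right) = \frac{146}{29} \approx 5.0345$)
$Z = 39$
$Y = 3198$ ($Y = 39 \cdot 82 = 3198$)
$\sqrt{Y + d{\left(G \right)}} = \sqrt{3198 + \frac{146}{29}} = \sqrt{\frac{92888}{29}} = \frac{2 \sqrt{673438}}{29}$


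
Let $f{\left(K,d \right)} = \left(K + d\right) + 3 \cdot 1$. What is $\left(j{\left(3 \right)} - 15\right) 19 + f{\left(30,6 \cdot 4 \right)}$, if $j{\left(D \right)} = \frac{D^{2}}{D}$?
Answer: $-171$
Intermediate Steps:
$f{\left(K,d \right)} = 3 + K + d$ ($f{\left(K,d \right)} = \left(K + d\right) + 3 = 3 + K + d$)
$j{\left(D \right)} = D$
$\left(j{\left(3 \right)} - 15\right) 19 + f{\left(30,6 \cdot 4 \right)} = \left(3 - 15\right) 19 + \left(3 + 30 + 6 \cdot 4\right) = \left(-12\right) 19 + \left(3 + 30 + 24\right) = -228 + 57 = -171$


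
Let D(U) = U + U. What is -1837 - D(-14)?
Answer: -1809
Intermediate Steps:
D(U) = 2*U
-1837 - D(-14) = -1837 - 2*(-14) = -1837 - 1*(-28) = -1837 + 28 = -1809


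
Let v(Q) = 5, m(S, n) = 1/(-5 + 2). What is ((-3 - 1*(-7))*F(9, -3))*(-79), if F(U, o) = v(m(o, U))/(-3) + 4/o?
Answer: 948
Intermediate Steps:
m(S, n) = -⅓ (m(S, n) = 1/(-3) = -⅓)
F(U, o) = -5/3 + 4/o (F(U, o) = 5/(-3) + 4/o = 5*(-⅓) + 4/o = -5/3 + 4/o)
((-3 - 1*(-7))*F(9, -3))*(-79) = ((-3 - 1*(-7))*(-5/3 + 4/(-3)))*(-79) = ((-3 + 7)*(-5/3 + 4*(-⅓)))*(-79) = (4*(-5/3 - 4/3))*(-79) = (4*(-3))*(-79) = -12*(-79) = 948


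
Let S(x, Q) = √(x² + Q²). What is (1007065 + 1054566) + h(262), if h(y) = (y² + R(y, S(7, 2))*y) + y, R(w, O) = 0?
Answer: 2130537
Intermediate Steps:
S(x, Q) = √(Q² + x²)
h(y) = y + y² (h(y) = (y² + 0*y) + y = (y² + 0) + y = y² + y = y + y²)
(1007065 + 1054566) + h(262) = (1007065 + 1054566) + 262*(1 + 262) = 2061631 + 262*263 = 2061631 + 68906 = 2130537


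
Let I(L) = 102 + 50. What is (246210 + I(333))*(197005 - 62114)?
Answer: 33232016542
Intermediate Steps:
I(L) = 152
(246210 + I(333))*(197005 - 62114) = (246210 + 152)*(197005 - 62114) = 246362*134891 = 33232016542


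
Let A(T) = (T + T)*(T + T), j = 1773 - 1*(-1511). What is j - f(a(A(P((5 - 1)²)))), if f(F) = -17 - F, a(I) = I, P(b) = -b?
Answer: 4325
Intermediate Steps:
j = 3284 (j = 1773 + 1511 = 3284)
A(T) = 4*T² (A(T) = (2*T)*(2*T) = 4*T²)
j - f(a(A(P((5 - 1)²)))) = 3284 - (-17 - 4*(-(5 - 1)²)²) = 3284 - (-17 - 4*(-1*4²)²) = 3284 - (-17 - 4*(-1*16)²) = 3284 - (-17 - 4*(-16)²) = 3284 - (-17 - 4*256) = 3284 - (-17 - 1*1024) = 3284 - (-17 - 1024) = 3284 - 1*(-1041) = 3284 + 1041 = 4325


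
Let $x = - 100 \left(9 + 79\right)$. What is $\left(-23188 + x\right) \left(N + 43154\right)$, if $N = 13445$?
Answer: $-1810488812$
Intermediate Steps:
$x = -8800$ ($x = \left(-100\right) 88 = -8800$)
$\left(-23188 + x\right) \left(N + 43154\right) = \left(-23188 - 8800\right) \left(13445 + 43154\right) = \left(-31988\right) 56599 = -1810488812$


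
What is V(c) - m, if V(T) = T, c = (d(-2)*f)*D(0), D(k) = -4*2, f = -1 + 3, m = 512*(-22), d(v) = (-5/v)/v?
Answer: 11284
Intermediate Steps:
d(v) = -5/v²
m = -11264
f = 2
D(k) = -8
c = 20 (c = (-5/(-2)²*2)*(-8) = (-5*¼*2)*(-8) = -5/4*2*(-8) = -5/2*(-8) = 20)
V(c) - m = 20 - 1*(-11264) = 20 + 11264 = 11284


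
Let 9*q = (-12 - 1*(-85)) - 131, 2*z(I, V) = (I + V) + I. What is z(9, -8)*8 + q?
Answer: 302/9 ≈ 33.556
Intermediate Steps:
z(I, V) = I + V/2 (z(I, V) = ((I + V) + I)/2 = (V + 2*I)/2 = I + V/2)
q = -58/9 (q = ((-12 - 1*(-85)) - 131)/9 = ((-12 + 85) - 131)/9 = (73 - 131)/9 = (1/9)*(-58) = -58/9 ≈ -6.4444)
z(9, -8)*8 + q = (9 + (1/2)*(-8))*8 - 58/9 = (9 - 4)*8 - 58/9 = 5*8 - 58/9 = 40 - 58/9 = 302/9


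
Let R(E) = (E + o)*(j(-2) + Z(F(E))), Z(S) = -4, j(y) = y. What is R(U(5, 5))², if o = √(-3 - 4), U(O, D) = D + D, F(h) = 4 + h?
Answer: 3348 + 720*I*√7 ≈ 3348.0 + 1904.9*I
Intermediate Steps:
U(O, D) = 2*D
o = I*√7 (o = √(-7) = I*√7 ≈ 2.6458*I)
R(E) = -6*E - 6*I*√7 (R(E) = (E + I*√7)*(-2 - 4) = (E + I*√7)*(-6) = -6*E - 6*I*√7)
R(U(5, 5))² = (-12*5 - 6*I*√7)² = (-6*10 - 6*I*√7)² = (-60 - 6*I*√7)²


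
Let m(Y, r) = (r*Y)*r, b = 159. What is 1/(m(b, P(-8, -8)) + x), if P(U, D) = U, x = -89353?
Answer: -1/79177 ≈ -1.2630e-5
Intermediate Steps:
m(Y, r) = Y*r² (m(Y, r) = (Y*r)*r = Y*r²)
1/(m(b, P(-8, -8)) + x) = 1/(159*(-8)² - 89353) = 1/(159*64 - 89353) = 1/(10176 - 89353) = 1/(-79177) = -1/79177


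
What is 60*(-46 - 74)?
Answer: -7200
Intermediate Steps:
60*(-46 - 74) = 60*(-120) = -7200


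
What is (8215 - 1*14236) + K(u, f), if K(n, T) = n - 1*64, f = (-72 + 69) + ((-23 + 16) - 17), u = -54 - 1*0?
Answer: -6139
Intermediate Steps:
u = -54 (u = -54 + 0 = -54)
f = -27 (f = -3 + (-7 - 17) = -3 - 24 = -27)
K(n, T) = -64 + n (K(n, T) = n - 64 = -64 + n)
(8215 - 1*14236) + K(u, f) = (8215 - 1*14236) + (-64 - 54) = (8215 - 14236) - 118 = -6021 - 118 = -6139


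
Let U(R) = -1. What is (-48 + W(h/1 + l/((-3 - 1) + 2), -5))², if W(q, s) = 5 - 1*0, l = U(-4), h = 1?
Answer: 1849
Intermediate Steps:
l = -1
W(q, s) = 5 (W(q, s) = 5 + 0 = 5)
(-48 + W(h/1 + l/((-3 - 1) + 2), -5))² = (-48 + 5)² = (-43)² = 1849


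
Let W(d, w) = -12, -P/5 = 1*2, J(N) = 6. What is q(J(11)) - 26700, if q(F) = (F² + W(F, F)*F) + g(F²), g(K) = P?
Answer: -26746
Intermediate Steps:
P = -10 (P = -5*2 = -10)
g(K) = -10
q(F) = -10 + F² - 12*F (q(F) = (F² - 12*F) - 10 = -10 + F² - 12*F)
q(J(11)) - 26700 = (-10 + 6² - 12*6) - 26700 = (-10 + 36 - 72) - 26700 = -46 - 26700 = -26746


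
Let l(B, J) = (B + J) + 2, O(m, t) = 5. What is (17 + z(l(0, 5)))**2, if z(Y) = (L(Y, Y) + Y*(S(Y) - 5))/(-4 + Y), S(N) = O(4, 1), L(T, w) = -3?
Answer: 256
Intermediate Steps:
S(N) = 5
l(B, J) = 2 + B + J
z(Y) = -3/(-4 + Y) (z(Y) = (-3 + Y*(5 - 5))/(-4 + Y) = (-3 + Y*0)/(-4 + Y) = (-3 + 0)/(-4 + Y) = -3/(-4 + Y))
(17 + z(l(0, 5)))**2 = (17 - 3/(-4 + (2 + 0 + 5)))**2 = (17 - 3/(-4 + 7))**2 = (17 - 3/3)**2 = (17 - 3*1/3)**2 = (17 - 1)**2 = 16**2 = 256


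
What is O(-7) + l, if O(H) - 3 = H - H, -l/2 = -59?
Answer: 121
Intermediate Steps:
l = 118 (l = -2*(-59) = 118)
O(H) = 3 (O(H) = 3 + (H - H) = 3 + 0 = 3)
O(-7) + l = 3 + 118 = 121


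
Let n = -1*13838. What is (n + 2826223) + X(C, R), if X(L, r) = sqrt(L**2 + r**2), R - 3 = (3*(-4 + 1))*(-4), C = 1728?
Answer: 2812385 + 3*sqrt(331945) ≈ 2.8141e+6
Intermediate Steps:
n = -13838
R = 39 (R = 3 + (3*(-4 + 1))*(-4) = 3 + (3*(-3))*(-4) = 3 - 9*(-4) = 3 + 36 = 39)
(n + 2826223) + X(C, R) = (-13838 + 2826223) + sqrt(1728**2 + 39**2) = 2812385 + sqrt(2985984 + 1521) = 2812385 + sqrt(2987505) = 2812385 + 3*sqrt(331945)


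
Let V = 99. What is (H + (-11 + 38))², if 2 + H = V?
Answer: 15376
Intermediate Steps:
H = 97 (H = -2 + 99 = 97)
(H + (-11 + 38))² = (97 + (-11 + 38))² = (97 + 27)² = 124² = 15376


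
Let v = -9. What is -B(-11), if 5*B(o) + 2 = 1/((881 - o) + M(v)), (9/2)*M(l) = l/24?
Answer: 21394/53515 ≈ 0.39978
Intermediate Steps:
M(l) = l/108 (M(l) = 2*(l/24)/9 = l/108)
B(o) = -2/5 + 1/(5*(10571/12 - o)) (B(o) = -2/5 + 1/(5*((881 - o) + (1/108)*(-9))) = -2/5 + 1/(5*((881 - o) - 1/12)) = -2/5 + 1/(5*(10571/12 - o)))
-B(-11) = -2*(10565 - 12*(-11))/(5*(-10571 + 12*(-11))) = -2*(10565 + 132)/(5*(-10571 - 132)) = -2*10697/(5*(-10703)) = -2*(-1)*10697/(5*10703) = -1*(-21394/53515) = 21394/53515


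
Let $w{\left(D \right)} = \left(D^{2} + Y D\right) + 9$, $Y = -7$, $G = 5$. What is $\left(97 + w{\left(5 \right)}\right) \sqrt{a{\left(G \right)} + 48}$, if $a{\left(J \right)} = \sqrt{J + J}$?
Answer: $96 \sqrt{48 + \sqrt{10}} \approx 686.67$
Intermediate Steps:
$a{\left(J \right)} = \sqrt{2} \sqrt{J}$ ($a{\left(J \right)} = \sqrt{2 J} = \sqrt{2} \sqrt{J}$)
$w{\left(D \right)} = 9 + D^{2} - 7 D$ ($w{\left(D \right)} = \left(D^{2} - 7 D\right) + 9 = 9 + D^{2} - 7 D$)
$\left(97 + w{\left(5 \right)}\right) \sqrt{a{\left(G \right)} + 48} = \left(97 + \left(9 + 5^{2} - 35\right)\right) \sqrt{\sqrt{2} \sqrt{5} + 48} = \left(97 + \left(9 + 25 - 35\right)\right) \sqrt{\sqrt{10} + 48} = \left(97 - 1\right) \sqrt{48 + \sqrt{10}} = 96 \sqrt{48 + \sqrt{10}}$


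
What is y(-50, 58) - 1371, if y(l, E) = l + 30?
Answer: -1391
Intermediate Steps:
y(l, E) = 30 + l
y(-50, 58) - 1371 = (30 - 50) - 1371 = -20 - 1371 = -1391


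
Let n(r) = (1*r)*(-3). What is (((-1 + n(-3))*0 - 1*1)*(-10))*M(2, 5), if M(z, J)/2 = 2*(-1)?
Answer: -40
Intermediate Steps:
n(r) = -3*r (n(r) = r*(-3) = -3*r)
M(z, J) = -4 (M(z, J) = 2*(2*(-1)) = 2*(-2) = -4)
(((-1 + n(-3))*0 - 1*1)*(-10))*M(2, 5) = (((-1 - 3*(-3))*0 - 1*1)*(-10))*(-4) = (((-1 + 9)*0 - 1)*(-10))*(-4) = ((8*0 - 1)*(-10))*(-4) = ((0 - 1)*(-10))*(-4) = -1*(-10)*(-4) = 10*(-4) = -40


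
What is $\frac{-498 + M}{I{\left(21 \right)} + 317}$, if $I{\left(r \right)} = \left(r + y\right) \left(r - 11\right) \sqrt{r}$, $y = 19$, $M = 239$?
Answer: $\frac{82103}{3259511} - \frac{103600 \sqrt{21}}{3259511} \approx -0.12046$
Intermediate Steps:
$I{\left(r \right)} = \sqrt{r} \left(-11 + r\right) \left(19 + r\right)$ ($I{\left(r \right)} = \left(r + 19\right) \left(r - 11\right) \sqrt{r} = \left(19 + r\right) \left(-11 + r\right) \sqrt{r} = \left(-11 + r\right) \left(19 + r\right) \sqrt{r} = \sqrt{r} \left(-11 + r\right) \left(19 + r\right)$)
$\frac{-498 + M}{I{\left(21 \right)} + 317} = \frac{-498 + 239}{\sqrt{21} \left(-209 + 21^{2} + 8 \cdot 21\right) + 317} = - \frac{259}{\sqrt{21} \left(-209 + 441 + 168\right) + 317} = - \frac{259}{\sqrt{21} \cdot 400 + 317} = - \frac{259}{400 \sqrt{21} + 317} = - \frac{259}{317 + 400 \sqrt{21}}$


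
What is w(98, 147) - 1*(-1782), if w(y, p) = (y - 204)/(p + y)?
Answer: 436484/245 ≈ 1781.6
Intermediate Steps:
w(y, p) = (-204 + y)/(p + y)
w(98, 147) - 1*(-1782) = (-204 + 98)/(147 + 98) - 1*(-1782) = -106/245 + 1782 = 436484/245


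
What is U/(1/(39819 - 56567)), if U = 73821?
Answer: -1236354108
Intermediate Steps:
U/(1/(39819 - 56567)) = 73821/(1/(39819 - 56567)) = 73821/(1/(-16748)) = 73821/(-1/16748) = 73821*(-16748) = -1236354108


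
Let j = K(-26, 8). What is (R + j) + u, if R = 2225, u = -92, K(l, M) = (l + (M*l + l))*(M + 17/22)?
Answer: -1627/11 ≈ -147.91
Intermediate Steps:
K(l, M) = (17/22 + M)*(2*l + M*l) (K(l, M) = (l + (l + M*l))*(M + 17*(1/22)) = (2*l + M*l)*(M + 17/22) = (2*l + M*l)*(17/22 + M) = (17/22 + M)*(2*l + M*l))
j = -25090/11 (j = (1/22)*(-26)*(34 + 22*8² + 61*8) = (1/22)*(-26)*(34 + 22*64 + 488) = (1/22)*(-26)*(34 + 1408 + 488) = (1/22)*(-26)*1930 = -25090/11 ≈ -2280.9)
(R + j) + u = (2225 - 25090/11) - 92 = -615/11 - 92 = -1627/11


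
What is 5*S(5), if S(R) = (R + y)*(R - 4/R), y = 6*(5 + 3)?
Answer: 1113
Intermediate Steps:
y = 48 (y = 6*8 = 48)
S(R) = (48 + R)*(R - 4/R) (S(R) = (R + 48)*(R - 4/R) = (48 + R)*(R - 4/R))
5*S(5) = 5*(-4 + 5**2 - 192/5 + 48*5) = 5*(-4 + 25 - 192*1/5 + 240) = 5*(-4 + 25 - 192/5 + 240) = 5*(1113/5) = 1113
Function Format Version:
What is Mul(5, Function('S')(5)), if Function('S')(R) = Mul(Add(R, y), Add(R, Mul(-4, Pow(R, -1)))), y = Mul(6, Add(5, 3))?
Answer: 1113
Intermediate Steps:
y = 48 (y = Mul(6, 8) = 48)
Function('S')(R) = Mul(Add(48, R), Add(R, Mul(-4, Pow(R, -1)))) (Function('S')(R) = Mul(Add(R, 48), Add(R, Mul(-4, Pow(R, -1)))) = Mul(Add(48, R), Add(R, Mul(-4, Pow(R, -1)))))
Mul(5, Function('S')(5)) = Mul(5, Add(-4, Pow(5, 2), Mul(-192, Pow(5, -1)), Mul(48, 5))) = Mul(5, Add(-4, 25, Mul(-192, Rational(1, 5)), 240)) = Mul(5, Add(-4, 25, Rational(-192, 5), 240)) = Mul(5, Rational(1113, 5)) = 1113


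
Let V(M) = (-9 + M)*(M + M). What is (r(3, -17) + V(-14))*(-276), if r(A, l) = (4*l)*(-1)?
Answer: -196512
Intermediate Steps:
r(A, l) = -4*l
V(M) = 2*M*(-9 + M) (V(M) = (-9 + M)*(2*M) = 2*M*(-9 + M))
(r(3, -17) + V(-14))*(-276) = (-4*(-17) + 2*(-14)*(-9 - 14))*(-276) = (68 + 2*(-14)*(-23))*(-276) = (68 + 644)*(-276) = 712*(-276) = -196512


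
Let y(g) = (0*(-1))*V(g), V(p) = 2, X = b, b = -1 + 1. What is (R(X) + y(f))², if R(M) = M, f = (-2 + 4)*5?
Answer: 0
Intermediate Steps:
b = 0
X = 0
f = 10 (f = 2*5 = 10)
y(g) = 0 (y(g) = (0*(-1))*2 = 0*2 = 0)
(R(X) + y(f))² = (0 + 0)² = 0² = 0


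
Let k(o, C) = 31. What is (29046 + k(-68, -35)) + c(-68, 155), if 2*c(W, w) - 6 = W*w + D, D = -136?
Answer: 23742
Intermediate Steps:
c(W, w) = -65 + W*w/2 (c(W, w) = 3 + (W*w - 136)/2 = 3 + (-136 + W*w)/2 = 3 + (-68 + W*w/2) = -65 + W*w/2)
(29046 + k(-68, -35)) + c(-68, 155) = (29046 + 31) + (-65 + (½)*(-68)*155) = 29077 + (-65 - 5270) = 29077 - 5335 = 23742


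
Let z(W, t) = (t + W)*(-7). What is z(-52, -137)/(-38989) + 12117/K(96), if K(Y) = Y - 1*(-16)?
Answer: 67468791/623824 ≈ 108.15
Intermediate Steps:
z(W, t) = -7*W - 7*t (z(W, t) = (W + t)*(-7) = -7*W - 7*t)
K(Y) = 16 + Y (K(Y) = Y + 16 = 16 + Y)
z(-52, -137)/(-38989) + 12117/K(96) = (-7*(-52) - 7*(-137))/(-38989) + 12117/(16 + 96) = (364 + 959)*(-1/38989) + 12117/112 = 1323*(-1/38989) + 12117*(1/112) = -1323/38989 + 1731/16 = 67468791/623824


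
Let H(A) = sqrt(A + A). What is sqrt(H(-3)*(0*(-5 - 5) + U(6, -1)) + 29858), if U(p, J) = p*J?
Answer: sqrt(29858 - 6*I*sqrt(6)) ≈ 172.79 - 0.0425*I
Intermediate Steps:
U(p, J) = J*p
H(A) = sqrt(2)*sqrt(A) (H(A) = sqrt(2*A) = sqrt(2)*sqrt(A))
sqrt(H(-3)*(0*(-5 - 5) + U(6, -1)) + 29858) = sqrt((sqrt(2)*sqrt(-3))*(0*(-5 - 5) - 1*6) + 29858) = sqrt((sqrt(2)*(I*sqrt(3)))*(0*(-10) - 6) + 29858) = sqrt((I*sqrt(6))*(0 - 6) + 29858) = sqrt((I*sqrt(6))*(-6) + 29858) = sqrt(-6*I*sqrt(6) + 29858) = sqrt(29858 - 6*I*sqrt(6))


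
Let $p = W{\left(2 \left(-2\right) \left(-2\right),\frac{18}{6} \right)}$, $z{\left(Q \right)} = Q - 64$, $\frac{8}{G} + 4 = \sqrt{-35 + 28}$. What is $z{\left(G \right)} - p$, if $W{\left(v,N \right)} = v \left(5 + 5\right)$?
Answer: $- \frac{3344}{23} - \frac{8 i \sqrt{7}}{23} \approx -145.39 - 0.92026 i$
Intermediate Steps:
$W{\left(v,N \right)} = 10 v$ ($W{\left(v,N \right)} = v 10 = 10 v$)
$G = \frac{8}{-4 + i \sqrt{7}}$ ($G = \frac{8}{-4 + \sqrt{-35 + 28}} = \frac{8}{-4 + \sqrt{-7}} = \frac{8}{-4 + i \sqrt{7}} \approx -1.3913 - 0.92026 i$)
$z{\left(Q \right)} = -64 + Q$
$p = 80$ ($p = 10 \cdot 2 \left(-2\right) \left(-2\right) = 10 \left(\left(-4\right) \left(-2\right)\right) = 10 \cdot 8 = 80$)
$z{\left(G \right)} - p = \left(-64 - \left(\frac{32}{23} + \frac{8 i \sqrt{7}}{23}\right)\right) - 80 = \left(- \frac{1504}{23} - \frac{8 i \sqrt{7}}{23}\right) - 80 = - \frac{3344}{23} - \frac{8 i \sqrt{7}}{23}$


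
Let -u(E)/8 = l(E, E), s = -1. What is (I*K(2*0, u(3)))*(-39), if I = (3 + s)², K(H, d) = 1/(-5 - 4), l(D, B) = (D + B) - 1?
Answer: 52/3 ≈ 17.333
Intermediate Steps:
l(D, B) = -1 + B + D (l(D, B) = (B + D) - 1 = -1 + B + D)
u(E) = 8 - 16*E (u(E) = -8*(-1 + E + E) = -8*(-1 + 2*E) = 8 - 16*E)
K(H, d) = -⅑ (K(H, d) = 1/(-9) = -⅑)
I = 4 (I = (3 - 1)² = 2² = 4)
(I*K(2*0, u(3)))*(-39) = (4*(-⅑))*(-39) = -4/9*(-39) = 52/3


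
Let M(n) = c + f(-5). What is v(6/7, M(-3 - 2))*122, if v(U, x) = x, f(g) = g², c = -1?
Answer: 2928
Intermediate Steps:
M(n) = 24 (M(n) = -1 + (-5)² = -1 + 25 = 24)
v(6/7, M(-3 - 2))*122 = 24*122 = 2928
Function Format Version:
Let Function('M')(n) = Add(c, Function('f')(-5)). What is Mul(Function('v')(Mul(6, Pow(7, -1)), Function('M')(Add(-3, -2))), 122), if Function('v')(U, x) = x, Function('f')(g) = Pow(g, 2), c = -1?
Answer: 2928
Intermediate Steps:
Function('M')(n) = 24 (Function('M')(n) = Add(-1, Pow(-5, 2)) = Add(-1, 25) = 24)
Mul(Function('v')(Mul(6, Pow(7, -1)), Function('M')(Add(-3, -2))), 122) = Mul(24, 122) = 2928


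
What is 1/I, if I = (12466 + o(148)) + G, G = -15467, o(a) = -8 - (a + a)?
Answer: -1/3305 ≈ -0.00030257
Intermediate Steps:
o(a) = -8 - 2*a
I = -3305 (I = (12466 + (-8 - 2*148)) - 15467 = (12466 + (-8 - 296)) - 15467 = (12466 - 304) - 15467 = 12162 - 15467 = -3305)
1/I = 1/(-3305) = -1/3305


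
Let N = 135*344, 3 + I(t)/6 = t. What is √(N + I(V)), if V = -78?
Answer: 3*√5106 ≈ 214.37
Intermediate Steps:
I(t) = -18 + 6*t
N = 46440
√(N + I(V)) = √(46440 + (-18 + 6*(-78))) = √(46440 + (-18 - 468)) = √(46440 - 486) = √45954 = 3*√5106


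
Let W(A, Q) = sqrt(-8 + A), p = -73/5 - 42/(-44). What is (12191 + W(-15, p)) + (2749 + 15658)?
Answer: 30598 + I*sqrt(23) ≈ 30598.0 + 4.7958*I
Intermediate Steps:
p = -1501/110 (p = -73*1/5 - 42*(-1/44) = -73/5 + 21/22 = -1501/110 ≈ -13.645)
(12191 + W(-15, p)) + (2749 + 15658) = (12191 + sqrt(-8 - 15)) + (2749 + 15658) = (12191 + sqrt(-23)) + 18407 = (12191 + I*sqrt(23)) + 18407 = 30598 + I*sqrt(23)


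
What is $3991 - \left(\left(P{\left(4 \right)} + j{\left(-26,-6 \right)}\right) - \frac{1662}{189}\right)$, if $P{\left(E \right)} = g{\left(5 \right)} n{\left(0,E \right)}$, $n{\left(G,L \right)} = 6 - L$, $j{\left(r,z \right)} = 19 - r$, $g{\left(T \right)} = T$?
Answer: $\frac{248522}{63} \approx 3944.8$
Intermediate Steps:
$P{\left(E \right)} = 30 - 5 E$ ($P{\left(E \right)} = 5 \left(6 - E\right) = 30 - 5 E$)
$3991 - \left(\left(P{\left(4 \right)} + j{\left(-26,-6 \right)}\right) - \frac{1662}{189}\right) = 3991 - \left(\left(\left(30 - 20\right) + \left(19 - -26\right)\right) - \frac{1662}{189}\right) = 3991 - \left(\left(\left(30 - 20\right) + \left(19 + 26\right)\right) - \frac{554}{63}\right) = 3991 - \left(\left(10 + 45\right) - \frac{554}{63}\right) = 3991 - \left(55 - \frac{554}{63}\right) = 3991 - \frac{2911}{63} = \frac{248522}{63}$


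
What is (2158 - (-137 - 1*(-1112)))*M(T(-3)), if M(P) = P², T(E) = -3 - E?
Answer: 0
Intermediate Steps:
(2158 - (-137 - 1*(-1112)))*M(T(-3)) = (2158 - (-137 - 1*(-1112)))*(-3 - 1*(-3))² = (2158 - (-137 + 1112))*(-3 + 3)² = (2158 - 1*975)*0² = (2158 - 975)*0 = 1183*0 = 0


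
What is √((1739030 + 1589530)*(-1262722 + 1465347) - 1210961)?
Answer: √674448259039 ≈ 8.2125e+5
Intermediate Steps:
√((1739030 + 1589530)*(-1262722 + 1465347) - 1210961) = √(3328560*202625 - 1210961) = √(674449470000 - 1210961) = √674448259039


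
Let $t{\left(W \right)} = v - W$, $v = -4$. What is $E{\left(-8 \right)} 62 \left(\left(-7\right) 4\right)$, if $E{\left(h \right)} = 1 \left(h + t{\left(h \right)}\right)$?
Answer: $6944$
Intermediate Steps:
$t{\left(W \right)} = -4 - W$
$E{\left(h \right)} = -4$ ($E{\left(h \right)} = 1 \left(h - \left(4 + h\right)\right) = 1 \left(-4\right) = -4$)
$E{\left(-8 \right)} 62 \left(\left(-7\right) 4\right) = \left(-4\right) 62 \left(\left(-7\right) 4\right) = \left(-248\right) \left(-28\right) = 6944$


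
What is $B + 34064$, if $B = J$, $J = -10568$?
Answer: $23496$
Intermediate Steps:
$B = -10568$
$B + 34064 = -10568 + 34064 = 23496$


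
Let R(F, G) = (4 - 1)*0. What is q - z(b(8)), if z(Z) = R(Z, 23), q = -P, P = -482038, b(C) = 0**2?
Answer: 482038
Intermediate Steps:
b(C) = 0
R(F, G) = 0 (R(F, G) = 3*0 = 0)
q = 482038 (q = -1*(-482038) = 482038)
z(Z) = 0
q - z(b(8)) = 482038 - 1*0 = 482038 + 0 = 482038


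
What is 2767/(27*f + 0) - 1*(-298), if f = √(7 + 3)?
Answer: 298 + 2767*√10/270 ≈ 330.41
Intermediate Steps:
f = √10 ≈ 3.1623
2767/(27*f + 0) - 1*(-298) = 2767/(27*√10 + 0) - 1*(-298) = 2767/((27*√10)) + 298 = 2767*(√10/270) + 298 = 2767*√10/270 + 298 = 298 + 2767*√10/270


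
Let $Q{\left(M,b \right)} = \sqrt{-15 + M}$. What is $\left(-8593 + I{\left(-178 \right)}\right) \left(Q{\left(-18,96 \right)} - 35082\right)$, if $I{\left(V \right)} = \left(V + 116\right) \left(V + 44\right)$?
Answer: $9998370 - 285 i \sqrt{33} \approx 9.9984 \cdot 10^{6} - 1637.2 i$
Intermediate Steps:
$I{\left(V \right)} = \left(44 + V\right) \left(116 + V\right)$ ($I{\left(V \right)} = \left(116 + V\right) \left(44 + V\right) = \left(44 + V\right) \left(116 + V\right)$)
$\left(-8593 + I{\left(-178 \right)}\right) \left(Q{\left(-18,96 \right)} - 35082\right) = \left(-8593 + \left(5104 + \left(-178\right)^{2} + 160 \left(-178\right)\right)\right) \left(\sqrt{-15 - 18} - 35082\right) = \left(-8593 + \left(5104 + 31684 - 28480\right)\right) \left(\sqrt{-33} - 35082\right) = \left(-8593 + 8308\right) \left(i \sqrt{33} - 35082\right) = - 285 \left(-35082 + i \sqrt{33}\right) = 9998370 - 285 i \sqrt{33}$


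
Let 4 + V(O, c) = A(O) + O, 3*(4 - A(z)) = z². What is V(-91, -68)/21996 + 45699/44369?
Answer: 2157163/2395926 ≈ 0.90035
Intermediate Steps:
A(z) = 4 - z²/3
V(O, c) = O - O²/3 (V(O, c) = -4 + ((4 - O²/3) + O) = -4 + (4 + O - O²/3) = O - O²/3)
V(-91, -68)/21996 + 45699/44369 = ((⅓)*(-91)*(3 - 1*(-91)))/21996 + 45699/44369 = ((⅓)*(-91)*(3 + 91))*(1/21996) + 45699*(1/44369) = ((⅓)*(-91)*94)*(1/21996) + 45699/44369 = -8554/3*1/21996 + 45699/44369 = -7/54 + 45699/44369 = 2157163/2395926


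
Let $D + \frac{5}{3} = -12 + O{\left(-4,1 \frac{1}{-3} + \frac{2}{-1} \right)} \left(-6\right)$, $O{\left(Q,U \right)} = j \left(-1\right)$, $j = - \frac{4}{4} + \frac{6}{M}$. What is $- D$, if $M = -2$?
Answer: $\frac{113}{3} \approx 37.667$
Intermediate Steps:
$j = -4$ ($j = - \frac{4}{4} + \frac{6}{-2} = \left(-4\right) \frac{1}{4} + 6 \left(- \frac{1}{2}\right) = -1 - 3 = -4$)
$O{\left(Q,U \right)} = 4$ ($O{\left(Q,U \right)} = \left(-4\right) \left(-1\right) = 4$)
$D = - \frac{113}{3}$ ($D = - \frac{5}{3} + \left(-12 + 4 \left(-6\right)\right) = - \frac{5}{3} - 36 = - \frac{113}{3} \approx -37.667$)
$- D = \left(-1\right) \left(- \frac{113}{3}\right) = \frac{113}{3}$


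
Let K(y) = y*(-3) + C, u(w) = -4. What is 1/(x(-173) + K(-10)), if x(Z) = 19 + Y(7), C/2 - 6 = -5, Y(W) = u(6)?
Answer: 1/47 ≈ 0.021277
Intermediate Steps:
Y(W) = -4
C = 2 (C = 12 + 2*(-5) = 12 - 10 = 2)
K(y) = 2 - 3*y (K(y) = y*(-3) + 2 = -3*y + 2 = 2 - 3*y)
x(Z) = 15 (x(Z) = 19 - 4 = 15)
1/(x(-173) + K(-10)) = 1/(15 + (2 - 3*(-10))) = 1/(15 + (2 + 30)) = 1/(15 + 32) = 1/47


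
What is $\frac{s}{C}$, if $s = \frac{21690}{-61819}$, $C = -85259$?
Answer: $\frac{21690}{5270626121} \approx 4.1153 \cdot 10^{-6}$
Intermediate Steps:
$s = - \frac{21690}{61819}$ ($s = 21690 \left(- \frac{1}{61819}\right) = - \frac{21690}{61819} \approx -0.35086$)
$\frac{s}{C} = - \frac{21690}{61819 \left(-85259\right)} = \left(- \frac{21690}{61819}\right) \left(- \frac{1}{85259}\right) = \frac{21690}{5270626121}$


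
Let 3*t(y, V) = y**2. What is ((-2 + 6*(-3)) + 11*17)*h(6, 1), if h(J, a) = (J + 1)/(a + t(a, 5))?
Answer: 3507/4 ≈ 876.75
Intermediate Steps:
t(y, V) = y**2/3
h(J, a) = (1 + J)/(a + a**2/3) (h(J, a) = (J + 1)/(a + a**2/3) = (1 + J)/(a + a**2/3))
((-2 + 6*(-3)) + 11*17)*h(6, 1) = ((-2 + 6*(-3)) + 11*17)*(3*(1 + 6)/(1*(3 + 1))) = ((-2 - 18) + 187)*(3*1*7/4) = (-20 + 187)*(3*1*(1/4)*7) = 167*(21/4) = 3507/4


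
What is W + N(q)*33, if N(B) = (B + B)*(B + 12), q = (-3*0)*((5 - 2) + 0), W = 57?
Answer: 57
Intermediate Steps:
q = 0 (q = 0*(3 + 0) = 0*3 = 0)
N(B) = 2*B*(12 + B) (N(B) = (2*B)*(12 + B) = 2*B*(12 + B))
W + N(q)*33 = 57 + (2*0*(12 + 0))*33 = 57 + (2*0*12)*33 = 57 + 0*33 = 57 + 0 = 57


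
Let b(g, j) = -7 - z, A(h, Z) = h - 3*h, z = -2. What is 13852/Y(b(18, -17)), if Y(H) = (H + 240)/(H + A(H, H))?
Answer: 13852/47 ≈ 294.72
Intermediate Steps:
A(h, Z) = -2*h
b(g, j) = -5 (b(g, j) = -7 - 1*(-2) = -7 + 2 = -5)
Y(H) = -(240 + H)/H (Y(H) = (H + 240)/(H - 2*H) = (240 + H)/((-H)) = (240 + H)*(-1/H) = -(240 + H)/H)
13852/Y(b(18, -17)) = 13852/(((-240 - 1*(-5))/(-5))) = 13852/((-(-240 + 5)/5)) = 13852/((-⅕*(-235))) = 13852/47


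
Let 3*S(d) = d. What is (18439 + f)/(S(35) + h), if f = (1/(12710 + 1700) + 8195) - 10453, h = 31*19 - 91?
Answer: 699504633/22032890 ≈ 31.748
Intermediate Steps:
S(d) = d/3
h = 498 (h = 589 - 91 = 498)
f = -32537779/14410 (f = (1/14410 + 8195) - 10453 = 118089951/14410 - 10453 = -32537779/14410 ≈ -2258.0)
(18439 + f)/(S(35) + h) = (18439 - 32537779/14410)/((⅓)*35 + 498) = 233168211/(14410*(35/3 + 498)) = 233168211/(14410*(1529/3)) = (233168211/14410)*(3/1529) = 699504633/22032890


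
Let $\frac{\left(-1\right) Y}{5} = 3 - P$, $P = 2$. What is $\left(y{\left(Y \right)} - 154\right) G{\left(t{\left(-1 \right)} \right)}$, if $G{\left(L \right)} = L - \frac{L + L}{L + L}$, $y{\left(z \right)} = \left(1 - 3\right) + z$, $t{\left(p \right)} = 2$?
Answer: $-161$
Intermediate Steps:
$Y = -5$ ($Y = - 5 \left(3 - 2\right) = \left(-5\right) 1 = -5$)
$y{\left(z \right)} = -2 + z$
$G{\left(L \right)} = -1 + L$ ($G{\left(L \right)} = L - \frac{2 L}{2 L} = L - 2 L \frac{1}{2 L} = L - 1 = -1 + L$)
$\left(y{\left(Y \right)} - 154\right) G{\left(t{\left(-1 \right)} \right)} = \left(\left(-2 - 5\right) - 154\right) \left(-1 + 2\right) = \left(-7 - 154\right) 1 = \left(-161\right) 1 = -161$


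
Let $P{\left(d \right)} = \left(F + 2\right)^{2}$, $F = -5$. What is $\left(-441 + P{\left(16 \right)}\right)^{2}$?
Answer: $186624$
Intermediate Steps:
$P{\left(d \right)} = 9$ ($P{\left(d \right)} = \left(-5 + 2\right)^{2} = \left(-3\right)^{2} = 9$)
$\left(-441 + P{\left(16 \right)}\right)^{2} = \left(-441 + 9\right)^{2} = \left(-432\right)^{2} = 186624$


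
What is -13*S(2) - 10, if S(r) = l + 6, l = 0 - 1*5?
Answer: -23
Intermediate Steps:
l = -5 (l = 0 - 5 = -5)
S(r) = 1 (S(r) = -5 + 6 = 1)
-13*S(2) - 10 = -13*1 - 10 = -13 - 10 = -23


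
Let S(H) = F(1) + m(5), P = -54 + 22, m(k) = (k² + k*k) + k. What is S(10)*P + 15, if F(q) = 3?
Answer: -1841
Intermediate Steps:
m(k) = k + 2*k² (m(k) = (k² + k²) + k = 2*k² + k = k + 2*k²)
P = -32
S(H) = 58 (S(H) = 3 + 5*(1 + 2*5) = 3 + 5*(1 + 10) = 3 + 5*11 = 3 + 55 = 58)
S(10)*P + 15 = 58*(-32) + 15 = -1856 + 15 = -1841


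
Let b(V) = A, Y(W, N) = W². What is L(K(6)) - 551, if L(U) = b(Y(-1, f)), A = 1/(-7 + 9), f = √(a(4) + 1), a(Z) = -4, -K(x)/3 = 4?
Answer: -1101/2 ≈ -550.50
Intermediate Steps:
K(x) = -12 (K(x) = -3*4 = -12)
f = I*√3 (f = √(-4 + 1) = √(-3) = I*√3 ≈ 1.732*I)
A = ½ (A = 1/2 = ½ ≈ 0.50000)
b(V) = ½
L(U) = ½
L(K(6)) - 551 = ½ - 551 = -1101/2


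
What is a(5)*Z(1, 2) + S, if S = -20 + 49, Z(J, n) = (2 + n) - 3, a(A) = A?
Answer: 34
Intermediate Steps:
Z(J, n) = -1 + n
S = 29
a(5)*Z(1, 2) + S = 5*(-1 + 2) + 29 = 5*1 + 29 = 5 + 29 = 34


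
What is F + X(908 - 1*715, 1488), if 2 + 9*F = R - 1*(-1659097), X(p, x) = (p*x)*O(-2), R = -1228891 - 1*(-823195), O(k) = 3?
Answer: 9007367/9 ≈ 1.0008e+6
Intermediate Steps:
R = -405696 (R = -1228891 + 823195 = -405696)
X(p, x) = 3*p*x (X(p, x) = (p*x)*3 = 3*p*x)
F = 1253399/9 (F = -2/9 + (-405696 - 1*(-1659097))/9 = -2/9 + (-405696 + 1659097)/9 = -2/9 + (⅑)*1253401 = -2/9 + 1253401/9 = 1253399/9 ≈ 1.3927e+5)
F + X(908 - 1*715, 1488) = 1253399/9 + 3*(908 - 1*715)*1488 = 1253399/9 + 3*(908 - 715)*1488 = 1253399/9 + 3*193*1488 = 1253399/9 + 861552 = 9007367/9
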